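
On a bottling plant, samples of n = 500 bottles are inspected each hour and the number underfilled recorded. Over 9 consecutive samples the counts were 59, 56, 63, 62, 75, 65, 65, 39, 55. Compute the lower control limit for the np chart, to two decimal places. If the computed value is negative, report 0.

38.11

p̄ = Σdᵢ / (k·n) = 539 / (9 × 500) = 0.11978
LCL = np̄ − 3·√(np̄(1−p̄)) = 59.8889 − 3 × 7.2605 = 38.1073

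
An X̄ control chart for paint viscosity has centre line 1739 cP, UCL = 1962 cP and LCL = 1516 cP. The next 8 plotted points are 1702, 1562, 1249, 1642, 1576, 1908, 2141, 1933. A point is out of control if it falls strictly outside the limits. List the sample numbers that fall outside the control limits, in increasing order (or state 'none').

3, 7

Compare each point to [1516, 1962]: sample 3 = 1249 < LCL; sample 7 = 2141 > UCL.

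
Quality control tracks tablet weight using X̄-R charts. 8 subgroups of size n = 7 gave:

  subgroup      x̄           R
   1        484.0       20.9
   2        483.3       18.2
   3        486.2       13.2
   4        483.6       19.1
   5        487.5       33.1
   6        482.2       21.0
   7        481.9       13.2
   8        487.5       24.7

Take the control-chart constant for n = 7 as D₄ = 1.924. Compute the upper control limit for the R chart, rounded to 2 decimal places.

R̄ = (20.9 + 18.2 + 13.2 + 19.1 + 33.1 + 21.0 + 13.2 + 24.7) / 8 = 163.4000 / 8 = 20.4250
UCL_R = D₄·R̄ = 1.924 × 20.4250 = 39.2977

39.30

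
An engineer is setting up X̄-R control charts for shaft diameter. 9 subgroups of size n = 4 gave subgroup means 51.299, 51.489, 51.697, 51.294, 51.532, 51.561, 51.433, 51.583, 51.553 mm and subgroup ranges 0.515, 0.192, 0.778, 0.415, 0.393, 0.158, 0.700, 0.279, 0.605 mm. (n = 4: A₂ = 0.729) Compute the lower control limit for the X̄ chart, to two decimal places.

51.17

X̄̄ = (51.299 + 51.489 + 51.697 + 51.294 + 51.532 + 51.561 + 51.433 + 51.583 + 51.553) / 9 = 463.4410 / 9 = 51.4934
R̄ = (0.515 + 0.192 + 0.778 + 0.415 + 0.393 + 0.158 + 0.700 + 0.279 + 0.605) / 9 = 4.0350 / 9 = 0.4483
LCL = X̄̄ − A₂·R̄ = 51.4934 − 0.729 × 0.4483 = 51.1666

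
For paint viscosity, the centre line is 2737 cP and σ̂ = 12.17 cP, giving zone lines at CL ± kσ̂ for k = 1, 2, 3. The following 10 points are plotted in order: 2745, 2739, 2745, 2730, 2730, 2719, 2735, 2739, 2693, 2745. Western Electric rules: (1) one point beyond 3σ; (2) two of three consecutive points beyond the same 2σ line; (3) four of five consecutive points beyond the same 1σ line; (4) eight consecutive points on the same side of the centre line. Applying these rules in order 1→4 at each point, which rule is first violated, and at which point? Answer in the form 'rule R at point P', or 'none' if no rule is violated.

Zone of each point (C = within 1σ̂, B = 1σ̂–2σ̂, A = 2σ̂–3σ̂, * = beyond 3σ̂; sign = side of CL): 1:+C, 2:+C, 3:+C, 4:-C, 5:-C, 6:-B, 7:-C, 8:+C, 9:-*, 10:+C
Rule 1 (one point beyond the 3σ limits) is satisfied at point 9.

rule 1 at point 9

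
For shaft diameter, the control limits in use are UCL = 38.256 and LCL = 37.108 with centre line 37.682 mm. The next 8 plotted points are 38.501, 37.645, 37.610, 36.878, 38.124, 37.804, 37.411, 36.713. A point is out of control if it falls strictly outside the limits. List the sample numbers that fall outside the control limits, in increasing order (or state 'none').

1, 4, 8

Compare each point to [37.108, 38.256]: sample 1 = 38.501 > UCL; sample 4 = 36.878 < LCL; sample 8 = 36.713 < LCL.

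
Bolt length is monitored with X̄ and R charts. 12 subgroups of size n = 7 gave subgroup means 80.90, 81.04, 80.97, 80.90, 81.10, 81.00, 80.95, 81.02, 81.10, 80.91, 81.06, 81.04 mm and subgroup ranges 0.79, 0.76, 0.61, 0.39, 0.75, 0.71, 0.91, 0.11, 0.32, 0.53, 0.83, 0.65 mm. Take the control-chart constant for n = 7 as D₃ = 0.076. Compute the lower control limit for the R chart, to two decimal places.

0.05

R̄ = (0.79 + 0.76 + 0.61 + 0.39 + 0.75 + 0.71 + 0.91 + 0.11 + 0.32 + 0.53 + 0.83 + 0.65) / 12 = 7.3600 / 12 = 0.6133
LCL_R = D₃·R̄ = 0.076 × 0.6133 = 0.0466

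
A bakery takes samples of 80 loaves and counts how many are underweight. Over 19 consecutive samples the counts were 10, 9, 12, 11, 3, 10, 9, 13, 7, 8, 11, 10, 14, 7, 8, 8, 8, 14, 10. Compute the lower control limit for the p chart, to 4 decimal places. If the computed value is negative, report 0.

p̄ = Σdᵢ / (k·n) = 182 / (19 × 80) = 0.11974
LCL = p̄ − 3·√(p̄(1−p̄)/n) = 0.11974 − 3 × 0.03630 = 0.01084

0.0108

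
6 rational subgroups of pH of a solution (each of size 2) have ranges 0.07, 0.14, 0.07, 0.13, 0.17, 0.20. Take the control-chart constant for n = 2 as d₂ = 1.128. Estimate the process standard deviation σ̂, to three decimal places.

0.115

R̄ = (0.07 + 0.14 + 0.07 + 0.13 + 0.17 + 0.20) / 6 = 0.1300
σ̂ = R̄ / d₂ = 0.1300 / 1.128 = 0.1152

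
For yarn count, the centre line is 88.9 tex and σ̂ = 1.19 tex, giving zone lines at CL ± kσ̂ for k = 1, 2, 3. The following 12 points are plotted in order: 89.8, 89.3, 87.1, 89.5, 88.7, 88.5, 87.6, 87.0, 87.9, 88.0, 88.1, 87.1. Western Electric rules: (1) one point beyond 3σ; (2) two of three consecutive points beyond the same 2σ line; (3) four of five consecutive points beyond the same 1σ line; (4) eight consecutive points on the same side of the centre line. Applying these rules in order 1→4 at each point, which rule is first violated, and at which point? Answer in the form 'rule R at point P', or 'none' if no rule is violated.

Zone of each point (C = within 1σ̂, B = 1σ̂–2σ̂, A = 2σ̂–3σ̂, * = beyond 3σ̂; sign = side of CL): 1:+C, 2:+C, 3:-B, 4:+C, 5:-C, 6:-C, 7:-B, 8:-B, 9:-C, 10:-C, 11:-C, 12:-B
Rule 4 (eight consecutive points on the same side of the centre line) is satisfied at point 12.

rule 4 at point 12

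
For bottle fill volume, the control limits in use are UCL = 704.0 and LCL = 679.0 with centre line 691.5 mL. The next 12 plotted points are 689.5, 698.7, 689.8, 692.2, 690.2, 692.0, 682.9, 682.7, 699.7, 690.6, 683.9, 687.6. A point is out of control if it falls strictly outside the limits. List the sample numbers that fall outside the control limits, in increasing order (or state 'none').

none

All 12 points lie within [679.0, 704.0].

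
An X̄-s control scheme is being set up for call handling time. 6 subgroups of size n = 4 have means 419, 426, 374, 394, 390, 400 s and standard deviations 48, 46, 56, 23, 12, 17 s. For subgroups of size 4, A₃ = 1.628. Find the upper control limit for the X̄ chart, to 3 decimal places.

X̄̄ = (419 + 426 + 374 + 394 + 390 + 400) / 6 = 400.5000
s̄ = (48 + 46 + 56 + 23 + 12 + 17) / 6 = 33.6667
UCL = X̄̄ + A₃·s̄ = 400.5000 + 1.628 × 33.6667 = 455.3093

455.309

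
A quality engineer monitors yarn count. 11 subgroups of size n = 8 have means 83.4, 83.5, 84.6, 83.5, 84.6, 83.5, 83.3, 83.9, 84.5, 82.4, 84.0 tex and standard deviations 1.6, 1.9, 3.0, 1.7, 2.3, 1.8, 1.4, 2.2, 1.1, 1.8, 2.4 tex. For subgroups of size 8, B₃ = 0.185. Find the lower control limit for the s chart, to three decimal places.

s̄ = (1.6 + 1.9 + 3.0 + 1.7 + 2.3 + 1.8 + 1.4 + 2.2 + 1.1 + 1.8 + 2.4) / 11 = 1.9273
LCL_s = B₃·s̄ = 0.185 × 1.9273 = 0.3565

0.357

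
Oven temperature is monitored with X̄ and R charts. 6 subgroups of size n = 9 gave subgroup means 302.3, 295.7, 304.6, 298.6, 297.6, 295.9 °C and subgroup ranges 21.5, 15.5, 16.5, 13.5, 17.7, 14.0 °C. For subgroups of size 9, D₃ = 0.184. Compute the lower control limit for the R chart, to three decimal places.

R̄ = (21.5 + 15.5 + 16.5 + 13.5 + 17.7 + 14.0) / 6 = 98.7000 / 6 = 16.4500
LCL_R = D₃·R̄ = 0.184 × 16.4500 = 3.0268

3.027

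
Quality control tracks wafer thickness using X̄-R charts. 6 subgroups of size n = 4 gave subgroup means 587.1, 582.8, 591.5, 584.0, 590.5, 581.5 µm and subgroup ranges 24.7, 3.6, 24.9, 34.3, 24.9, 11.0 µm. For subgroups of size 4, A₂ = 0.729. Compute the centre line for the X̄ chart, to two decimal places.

586.23

X̄̄ = (587.1 + 582.8 + 591.5 + 584.0 + 590.5 + 581.5) / 6 = 3517.4000 / 6 = 586.2333
CL = X̄̄ = 586.2333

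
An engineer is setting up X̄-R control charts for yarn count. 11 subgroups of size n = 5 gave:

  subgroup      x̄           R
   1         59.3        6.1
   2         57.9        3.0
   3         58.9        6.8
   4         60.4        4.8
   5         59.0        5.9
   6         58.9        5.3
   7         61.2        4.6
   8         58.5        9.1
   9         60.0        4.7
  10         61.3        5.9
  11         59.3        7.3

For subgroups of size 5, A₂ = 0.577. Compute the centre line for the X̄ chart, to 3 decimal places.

59.518

X̄̄ = (59.3 + 57.9 + 58.9 + 60.4 + 59.0 + 58.9 + 61.2 + 58.5 + 60.0 + 61.3 + 59.3) / 11 = 654.7000 / 11 = 59.5182
CL = X̄̄ = 59.5182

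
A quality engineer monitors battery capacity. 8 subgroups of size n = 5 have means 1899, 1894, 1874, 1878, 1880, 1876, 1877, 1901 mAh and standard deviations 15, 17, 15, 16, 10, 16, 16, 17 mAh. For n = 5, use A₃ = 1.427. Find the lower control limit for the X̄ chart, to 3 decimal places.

X̄̄ = (1899 + 1894 + 1874 + 1878 + 1880 + 1876 + 1877 + 1901) / 8 = 1884.8750
s̄ = (15 + 17 + 15 + 16 + 10 + 16 + 16 + 17) / 8 = 15.2500
LCL = X̄̄ − A₃·s̄ = 1884.8750 − 1.427 × 15.2500 = 1863.1133

1863.113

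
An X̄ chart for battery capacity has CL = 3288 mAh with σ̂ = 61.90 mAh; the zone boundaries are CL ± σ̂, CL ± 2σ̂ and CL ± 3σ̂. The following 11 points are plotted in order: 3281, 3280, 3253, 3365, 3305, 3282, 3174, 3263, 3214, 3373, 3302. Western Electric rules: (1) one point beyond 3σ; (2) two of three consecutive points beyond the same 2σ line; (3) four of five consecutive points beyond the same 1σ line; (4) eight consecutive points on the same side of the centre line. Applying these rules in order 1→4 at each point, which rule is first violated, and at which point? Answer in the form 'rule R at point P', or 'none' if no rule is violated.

Zone of each point (C = within 1σ̂, B = 1σ̂–2σ̂, A = 2σ̂–3σ̂, * = beyond 3σ̂; sign = side of CL): 1:-C, 2:-C, 3:-C, 4:+B, 5:+C, 6:-C, 7:-B, 8:-C, 9:-B, 10:+B, 11:+C
No rule fires across all 11 points.

none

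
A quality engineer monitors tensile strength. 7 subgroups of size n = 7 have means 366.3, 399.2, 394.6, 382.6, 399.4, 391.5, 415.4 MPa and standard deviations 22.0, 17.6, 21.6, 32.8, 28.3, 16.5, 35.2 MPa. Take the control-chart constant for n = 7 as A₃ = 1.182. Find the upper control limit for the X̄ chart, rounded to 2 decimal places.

X̄̄ = (366.3 + 399.2 + 394.6 + 382.6 + 399.4 + 391.5 + 415.4) / 7 = 392.7143
s̄ = (22.0 + 17.6 + 21.6 + 32.8 + 28.3 + 16.5 + 35.2) / 7 = 24.8571
UCL = X̄̄ + A₃·s̄ = 392.7143 + 1.182 × 24.8571 = 422.0954

422.10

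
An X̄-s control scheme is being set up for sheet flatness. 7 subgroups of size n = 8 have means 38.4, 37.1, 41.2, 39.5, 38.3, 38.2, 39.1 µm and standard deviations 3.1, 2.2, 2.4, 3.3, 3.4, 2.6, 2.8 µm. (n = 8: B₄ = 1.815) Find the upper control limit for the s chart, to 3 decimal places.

s̄ = (3.1 + 2.2 + 2.4 + 3.3 + 3.4 + 2.6 + 2.8) / 7 = 2.8286
UCL_s = B₄·s̄ = 1.815 × 2.8286 = 5.1339

5.134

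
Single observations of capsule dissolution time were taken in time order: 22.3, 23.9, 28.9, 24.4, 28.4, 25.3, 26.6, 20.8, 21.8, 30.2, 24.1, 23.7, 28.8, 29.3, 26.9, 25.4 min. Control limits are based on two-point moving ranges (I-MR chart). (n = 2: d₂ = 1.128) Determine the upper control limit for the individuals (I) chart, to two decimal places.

X̄ = (22.3 + 23.9 + 28.9 + 24.4 + 28.4 + 25.3 + 26.6 + 20.8 + 21.8 + 30.2 + 24.1 + 23.7 + 28.8 + 29.3 + 26.9 + 25.4) / 16 = 25.6750
Moving ranges: 1.6, 5.0, 4.5, 4.0, 3.1, 1.3, 5.8, 1.0, 8.4, 6.1, 0.4, 5.1, 0.5, 2.4, 1.5; M̄R̄ = 50.7000 / 15 = 3.3800
UCL = X̄ + 3·M̄R̄/d₂ = 25.6750 + 3 × 3.3800 / 1.128 = 34.6644

34.66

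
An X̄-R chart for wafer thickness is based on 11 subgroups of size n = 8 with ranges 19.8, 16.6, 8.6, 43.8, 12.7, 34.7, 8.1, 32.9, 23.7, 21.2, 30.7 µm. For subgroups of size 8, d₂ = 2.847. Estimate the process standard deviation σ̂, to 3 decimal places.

8.072

R̄ = (19.8 + 16.6 + 8.6 + 43.8 + 12.7 + 34.7 + 8.1 + 32.9 + 23.7 + 21.2 + 30.7) / 11 = 22.9818
σ̂ = R̄ / d₂ = 22.9818 / 2.847 = 8.0723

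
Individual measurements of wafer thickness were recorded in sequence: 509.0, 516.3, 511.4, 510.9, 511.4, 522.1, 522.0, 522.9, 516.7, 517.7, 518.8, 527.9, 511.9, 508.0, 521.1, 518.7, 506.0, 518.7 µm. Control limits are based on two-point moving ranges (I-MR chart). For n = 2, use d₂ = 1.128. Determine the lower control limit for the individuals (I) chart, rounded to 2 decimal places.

X̄ = (509.0 + 516.3 + 511.4 + 510.9 + 511.4 + 522.1 + 522.0 + 522.9 + 516.7 + 517.7 + 518.8 + 527.9 + 511.9 + 508.0 + 521.1 + 518.7 + 506.0 + 518.7) / 18 = 516.1944
Moving ranges: 7.3, 4.9, 0.5, 0.5, 10.7, 0.1, 0.9, 6.2, 1.0, 1.1, 9.1, 16.0, 3.9, 13.1, 2.4, 12.7, 12.7; M̄R̄ = 103.1000 / 17 = 6.0647
LCL = X̄ − 3·M̄R̄/d₂ = 516.1944 − 3 × 6.0647 / 1.128 = 500.0649

500.06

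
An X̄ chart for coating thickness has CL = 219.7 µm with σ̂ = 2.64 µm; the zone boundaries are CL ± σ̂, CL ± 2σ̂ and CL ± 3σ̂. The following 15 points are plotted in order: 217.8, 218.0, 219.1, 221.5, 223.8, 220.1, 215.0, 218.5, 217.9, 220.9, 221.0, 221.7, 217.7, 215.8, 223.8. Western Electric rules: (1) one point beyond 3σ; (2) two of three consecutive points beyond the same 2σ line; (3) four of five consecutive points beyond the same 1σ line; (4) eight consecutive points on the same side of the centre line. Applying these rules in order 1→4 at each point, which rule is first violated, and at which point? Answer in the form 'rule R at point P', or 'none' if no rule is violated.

none

Zone of each point (C = within 1σ̂, B = 1σ̂–2σ̂, A = 2σ̂–3σ̂, * = beyond 3σ̂; sign = side of CL): 1:-C, 2:-C, 3:-C, 4:+C, 5:+B, 6:+C, 7:-B, 8:-C, 9:-C, 10:+C, 11:+C, 12:+C, 13:-C, 14:-B, 15:+B
No rule fires across all 15 points.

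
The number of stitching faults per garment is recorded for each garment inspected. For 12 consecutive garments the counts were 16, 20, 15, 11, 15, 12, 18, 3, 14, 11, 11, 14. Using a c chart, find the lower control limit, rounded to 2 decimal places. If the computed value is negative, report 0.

c̄ = (16 + 20 + 15 + 11 + 15 + 12 + 18 + 3 + 14 + 11 + 11 + 14) / 12 = 160 / 12 = 13.3333
LCL = c̄ − 3√c̄ = 13.3333 − 3 × 3.6515 = 2.3789

2.38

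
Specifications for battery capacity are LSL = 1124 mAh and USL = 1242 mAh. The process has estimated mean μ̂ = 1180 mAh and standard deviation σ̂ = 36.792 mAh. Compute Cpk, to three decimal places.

Cpu = (USL − μ̂) / (3σ̂) = (1242 − 1180) / (3 × 36.792) = 0.5617; Cpl = (μ̂ − LSL) / (3σ̂) = (1180 − 1124) / (3 × 36.792) = 0.5074; Cpk = min(Cpu, Cpl) = 0.5074

0.507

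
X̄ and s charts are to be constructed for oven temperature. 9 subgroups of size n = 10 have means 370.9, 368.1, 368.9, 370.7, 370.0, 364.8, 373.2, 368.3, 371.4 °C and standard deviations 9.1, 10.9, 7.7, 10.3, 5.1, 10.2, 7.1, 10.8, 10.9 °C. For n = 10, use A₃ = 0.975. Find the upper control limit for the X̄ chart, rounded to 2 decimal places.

378.48

X̄̄ = (370.9 + 368.1 + 368.9 + 370.7 + 370.0 + 364.8 + 373.2 + 368.3 + 371.4) / 9 = 369.5889
s̄ = (9.1 + 10.9 + 7.7 + 10.3 + 5.1 + 10.2 + 7.1 + 10.8 + 10.9) / 9 = 9.1222
UCL = X̄̄ + A₃·s̄ = 369.5889 + 0.975 × 9.1222 = 378.4831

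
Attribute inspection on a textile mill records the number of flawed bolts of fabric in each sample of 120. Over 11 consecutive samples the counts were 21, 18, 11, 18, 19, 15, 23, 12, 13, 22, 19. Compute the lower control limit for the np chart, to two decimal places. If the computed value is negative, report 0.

5.80

p̄ = Σdᵢ / (k·n) = 191 / (11 × 120) = 0.14470
LCL = np̄ − 3·√(np̄(1−p̄)) = 17.3636 − 3 × 3.8537 = 5.8025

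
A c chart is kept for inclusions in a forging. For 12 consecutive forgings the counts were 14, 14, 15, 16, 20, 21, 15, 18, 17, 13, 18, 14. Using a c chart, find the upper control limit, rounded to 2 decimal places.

28.34

c̄ = (14 + 14 + 15 + 16 + 20 + 21 + 15 + 18 + 17 + 13 + 18 + 14) / 12 = 195 / 12 = 16.2500
UCL = c̄ + 3√c̄ = 16.2500 + 3 × √16.2500 = 16.2500 + 3 × 4.0311 = 28.3434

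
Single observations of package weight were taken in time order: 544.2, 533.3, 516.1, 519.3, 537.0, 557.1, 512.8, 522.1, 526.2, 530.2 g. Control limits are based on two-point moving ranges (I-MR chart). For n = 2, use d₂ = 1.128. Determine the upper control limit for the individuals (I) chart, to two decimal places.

568.48

X̄ = (544.2 + 533.3 + 516.1 + 519.3 + 537.0 + 557.1 + 512.8 + 522.1 + 526.2 + 530.2) / 10 = 529.8300
Moving ranges: 10.9, 17.2, 3.2, 17.7, 20.1, 44.3, 9.3, 4.1, 4.0; M̄R̄ = 130.8000 / 9 = 14.5333
UCL = X̄ + 3·M̄R̄/d₂ = 529.8300 + 3 × 14.5333 / 1.128 = 568.4825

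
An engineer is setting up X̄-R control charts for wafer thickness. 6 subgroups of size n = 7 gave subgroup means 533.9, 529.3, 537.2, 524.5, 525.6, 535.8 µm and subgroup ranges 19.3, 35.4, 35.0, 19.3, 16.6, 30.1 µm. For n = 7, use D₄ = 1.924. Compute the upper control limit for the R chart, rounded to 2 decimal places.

R̄ = (19.3 + 35.4 + 35.0 + 19.3 + 16.6 + 30.1) / 6 = 155.7000 / 6 = 25.9500
UCL_R = D₄·R̄ = 1.924 × 25.9500 = 49.9278

49.93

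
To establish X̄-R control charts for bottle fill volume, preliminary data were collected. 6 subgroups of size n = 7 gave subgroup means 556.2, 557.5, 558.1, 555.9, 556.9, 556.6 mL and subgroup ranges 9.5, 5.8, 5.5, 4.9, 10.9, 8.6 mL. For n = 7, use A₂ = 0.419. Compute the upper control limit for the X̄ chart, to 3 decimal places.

560.023

X̄̄ = (556.2 + 557.5 + 558.1 + 555.9 + 556.9 + 556.6) / 6 = 3341.2000 / 6 = 556.8667
R̄ = (9.5 + 5.8 + 5.5 + 4.9 + 10.9 + 8.6) / 6 = 45.2000 / 6 = 7.5333
UCL = X̄̄ + A₂·R̄ = 556.8667 + 0.419 × 7.5333 = 560.0231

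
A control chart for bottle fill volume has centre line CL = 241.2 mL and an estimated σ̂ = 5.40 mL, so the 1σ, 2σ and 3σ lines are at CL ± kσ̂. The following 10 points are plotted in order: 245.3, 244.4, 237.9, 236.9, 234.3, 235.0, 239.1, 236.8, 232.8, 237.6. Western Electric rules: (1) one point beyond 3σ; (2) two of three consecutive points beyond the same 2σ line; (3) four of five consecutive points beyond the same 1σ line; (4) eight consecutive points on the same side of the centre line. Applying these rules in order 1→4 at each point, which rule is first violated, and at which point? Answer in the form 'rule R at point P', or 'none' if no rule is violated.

rule 4 at point 10

Zone of each point (C = within 1σ̂, B = 1σ̂–2σ̂, A = 2σ̂–3σ̂, * = beyond 3σ̂; sign = side of CL): 1:+C, 2:+C, 3:-C, 4:-C, 5:-B, 6:-B, 7:-C, 8:-C, 9:-B, 10:-C
Rule 4 (eight consecutive points on the same side of the centre line) is satisfied at point 10.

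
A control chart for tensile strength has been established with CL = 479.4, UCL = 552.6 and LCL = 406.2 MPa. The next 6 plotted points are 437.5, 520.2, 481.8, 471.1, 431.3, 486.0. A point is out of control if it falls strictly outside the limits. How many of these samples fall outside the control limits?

All 6 points lie within [406.2, 552.6].

0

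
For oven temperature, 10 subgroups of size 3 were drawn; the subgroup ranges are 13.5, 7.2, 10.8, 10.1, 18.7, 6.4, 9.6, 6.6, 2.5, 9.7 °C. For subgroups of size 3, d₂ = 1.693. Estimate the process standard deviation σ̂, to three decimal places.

R̄ = (13.5 + 7.2 + 10.8 + 10.1 + 18.7 + 6.4 + 9.6 + 6.6 + 2.5 + 9.7) / 10 = 9.5100
σ̂ = R̄ / d₂ = 9.5100 / 1.693 = 5.6172

5.617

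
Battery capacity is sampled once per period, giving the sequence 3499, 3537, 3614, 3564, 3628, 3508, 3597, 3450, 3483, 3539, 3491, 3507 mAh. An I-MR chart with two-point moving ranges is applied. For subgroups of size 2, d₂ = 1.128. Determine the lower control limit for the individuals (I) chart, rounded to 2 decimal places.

X̄ = (3499 + 3537 + 3614 + 3564 + 3628 + 3508 + 3597 + 3450 + 3483 + 3539 + 3491 + 3507) / 12 = 3534.7500
Moving ranges: 38, 77, 50, 64, 120, 89, 147, 33, 56, 48, 16; M̄R̄ = 738.0000 / 11 = 67.0909
LCL = X̄ − 3·M̄R̄/d₂ = 3534.7500 − 3 × 67.0909 / 1.128 = 3356.3167

3356.32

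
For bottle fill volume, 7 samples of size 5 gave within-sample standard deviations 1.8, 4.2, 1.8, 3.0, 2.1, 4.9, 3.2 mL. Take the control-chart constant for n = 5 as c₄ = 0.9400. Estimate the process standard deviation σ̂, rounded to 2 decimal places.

s̄ = (1.8 + 4.2 + 1.8 + 3.0 + 2.1 + 4.9 + 3.2) / 7 = 3.0000
σ̂ = s̄ / c₄ = 3.0000 / 0.9400 = 3.1915

3.19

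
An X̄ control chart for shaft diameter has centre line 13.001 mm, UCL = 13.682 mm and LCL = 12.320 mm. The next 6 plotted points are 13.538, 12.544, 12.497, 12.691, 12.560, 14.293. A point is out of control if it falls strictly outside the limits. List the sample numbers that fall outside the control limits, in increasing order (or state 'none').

Compare each point to [12.320, 13.682]: sample 6 = 14.293 > UCL.

6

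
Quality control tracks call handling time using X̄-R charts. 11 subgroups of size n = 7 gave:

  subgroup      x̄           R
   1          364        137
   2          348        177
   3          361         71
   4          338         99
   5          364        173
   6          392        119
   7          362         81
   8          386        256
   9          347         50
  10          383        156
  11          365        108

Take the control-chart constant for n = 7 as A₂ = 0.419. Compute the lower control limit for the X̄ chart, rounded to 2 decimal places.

310.19

X̄̄ = (364 + 348 + 361 + 338 + 364 + 392 + 362 + 386 + 347 + 383 + 365) / 11 = 4010.0000 / 11 = 364.5455
R̄ = (137 + 177 + 71 + 99 + 173 + 119 + 81 + 256 + 50 + 156 + 108) / 11 = 1427.0000 / 11 = 129.7273
LCL = X̄̄ − A₂·R̄ = 364.5455 − 0.419 × 129.7273 = 310.1897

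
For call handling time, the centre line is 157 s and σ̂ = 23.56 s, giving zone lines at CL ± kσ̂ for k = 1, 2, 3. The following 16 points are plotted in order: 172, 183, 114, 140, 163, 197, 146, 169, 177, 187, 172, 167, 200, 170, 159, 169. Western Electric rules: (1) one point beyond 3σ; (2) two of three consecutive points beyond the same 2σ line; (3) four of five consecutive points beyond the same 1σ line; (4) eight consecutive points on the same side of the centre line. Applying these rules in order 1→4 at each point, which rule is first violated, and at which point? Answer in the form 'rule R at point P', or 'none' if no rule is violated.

rule 4 at point 15

Zone of each point (C = within 1σ̂, B = 1σ̂–2σ̂, A = 2σ̂–3σ̂, * = beyond 3σ̂; sign = side of CL): 1:+C, 2:+B, 3:-B, 4:-C, 5:+C, 6:+B, 7:-C, 8:+C, 9:+C, 10:+B, 11:+C, 12:+C, 13:+B, 14:+C, 15:+C, 16:+C
Rule 4 (eight consecutive points on the same side of the centre line) is satisfied at point 15.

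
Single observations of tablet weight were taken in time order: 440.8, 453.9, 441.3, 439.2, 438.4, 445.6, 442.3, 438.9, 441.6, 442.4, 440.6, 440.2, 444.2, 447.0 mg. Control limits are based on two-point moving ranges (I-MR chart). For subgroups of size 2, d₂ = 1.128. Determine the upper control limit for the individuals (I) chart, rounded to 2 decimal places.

453.85

X̄ = (440.8 + 453.9 + 441.3 + 439.2 + 438.4 + 445.6 + 442.3 + 438.9 + 441.6 + 442.4 + 440.6 + 440.2 + 444.2 + 447.0) / 14 = 442.6000
Moving ranges: 13.1, 12.6, 2.1, 0.8, 7.2, 3.3, 3.4, 2.7, 0.8, 1.8, 0.4, 4.0, 2.8; M̄R̄ = 55.0000 / 13 = 4.2308
UCL = X̄ + 3·M̄R̄/d₂ = 442.6000 + 3 × 4.2308 / 1.128 = 453.8520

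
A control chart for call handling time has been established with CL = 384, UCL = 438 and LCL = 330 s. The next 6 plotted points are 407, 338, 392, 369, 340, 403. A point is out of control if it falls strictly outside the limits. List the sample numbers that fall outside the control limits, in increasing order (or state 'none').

none

All 6 points lie within [330, 438].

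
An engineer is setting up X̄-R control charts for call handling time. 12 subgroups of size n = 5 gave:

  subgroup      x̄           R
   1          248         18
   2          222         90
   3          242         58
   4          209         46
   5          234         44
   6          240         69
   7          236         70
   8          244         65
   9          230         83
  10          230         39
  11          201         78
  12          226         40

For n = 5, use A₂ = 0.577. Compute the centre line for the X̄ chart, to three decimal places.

230.167

X̄̄ = (248 + 222 + 242 + 209 + 234 + 240 + 236 + 244 + 230 + 230 + 201 + 226) / 12 = 2762.0000 / 12 = 230.1667
CL = X̄̄ = 230.1667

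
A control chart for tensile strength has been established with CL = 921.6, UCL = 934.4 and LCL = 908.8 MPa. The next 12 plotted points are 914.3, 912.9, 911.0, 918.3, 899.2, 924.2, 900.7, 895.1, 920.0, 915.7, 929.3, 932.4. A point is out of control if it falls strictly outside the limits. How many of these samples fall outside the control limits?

3

Compare each point to [908.8, 934.4]: sample 5 = 899.2 < LCL; sample 7 = 900.7 < LCL; sample 8 = 895.1 < LCL.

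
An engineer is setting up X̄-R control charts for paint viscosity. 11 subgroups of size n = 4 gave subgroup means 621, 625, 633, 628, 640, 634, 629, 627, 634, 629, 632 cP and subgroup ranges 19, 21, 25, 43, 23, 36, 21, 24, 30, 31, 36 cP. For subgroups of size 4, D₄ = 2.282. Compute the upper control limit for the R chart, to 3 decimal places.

64.103

R̄ = (19 + 21 + 25 + 43 + 23 + 36 + 21 + 24 + 30 + 31 + 36) / 11 = 309.0000 / 11 = 28.0909
UCL_R = D₄·R̄ = 2.282 × 28.0909 = 64.1035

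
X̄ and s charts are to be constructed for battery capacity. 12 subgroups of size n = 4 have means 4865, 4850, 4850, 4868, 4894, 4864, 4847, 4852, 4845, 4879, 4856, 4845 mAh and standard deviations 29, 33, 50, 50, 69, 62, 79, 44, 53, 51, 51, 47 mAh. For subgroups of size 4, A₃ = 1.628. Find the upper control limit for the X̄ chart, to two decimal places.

X̄̄ = (4865 + 4850 + 4850 + 4868 + 4894 + 4864 + 4847 + 4852 + 4845 + 4879 + 4856 + 4845) / 12 = 4859.5833
s̄ = (29 + 33 + 50 + 50 + 69 + 62 + 79 + 44 + 53 + 51 + 51 + 47) / 12 = 51.5000
UCL = X̄̄ + A₃·s̄ = 4859.5833 + 1.628 × 51.5000 = 4943.4253

4943.43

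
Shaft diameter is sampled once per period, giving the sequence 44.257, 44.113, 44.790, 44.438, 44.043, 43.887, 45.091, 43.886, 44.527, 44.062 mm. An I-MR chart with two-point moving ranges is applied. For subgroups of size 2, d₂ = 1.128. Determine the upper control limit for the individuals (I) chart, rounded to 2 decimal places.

X̄ = (44.257 + 44.113 + 44.790 + 44.438 + 44.043 + 43.887 + 45.091 + 43.886 + 44.527 + 44.062) / 10 = 44.3094
Moving ranges: 0.144, 0.677, 0.352, 0.395, 0.156, 1.204, 1.205, 0.641, 0.465; M̄R̄ = 5.2390 / 9 = 0.5821
UCL = X̄ + 3·M̄R̄/d₂ = 44.3094 + 3 × 0.5821 / 1.128 = 45.8576

45.86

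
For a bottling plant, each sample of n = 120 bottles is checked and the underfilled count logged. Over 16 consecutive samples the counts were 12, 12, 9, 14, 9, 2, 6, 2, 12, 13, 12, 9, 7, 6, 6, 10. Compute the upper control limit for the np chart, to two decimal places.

p̄ = Σdᵢ / (k·n) = 141 / (16 × 120) = 0.07344
UCL = np̄ + 3·√(np̄(1−p̄)) = 8.8125 + 3 × √(8.8125×0.92656) = 8.8125 + 3 × 2.8575 = 17.3850

17.39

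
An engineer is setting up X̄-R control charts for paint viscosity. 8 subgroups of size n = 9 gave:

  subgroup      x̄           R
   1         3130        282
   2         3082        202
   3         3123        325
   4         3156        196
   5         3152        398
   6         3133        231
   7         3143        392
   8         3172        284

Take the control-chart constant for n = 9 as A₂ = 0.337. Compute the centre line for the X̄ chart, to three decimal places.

X̄̄ = (3130 + 3082 + 3123 + 3156 + 3152 + 3133 + 3143 + 3172) / 8 = 25091.0000 / 8 = 3136.3750
CL = X̄̄ = 3136.3750

3136.375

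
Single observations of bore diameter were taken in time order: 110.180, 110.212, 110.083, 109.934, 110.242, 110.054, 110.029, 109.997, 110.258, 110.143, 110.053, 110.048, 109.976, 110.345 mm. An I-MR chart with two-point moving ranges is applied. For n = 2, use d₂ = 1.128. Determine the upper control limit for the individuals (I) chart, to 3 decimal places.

110.474

X̄ = (110.180 + 110.212 + 110.083 + 109.934 + 110.242 + 110.054 + 110.029 + 109.997 + 110.258 + 110.143 + 110.053 + 110.048 + 109.976 + 110.345) / 14 = 110.1110
Moving ranges: 0.032, 0.129, 0.149, 0.308, 0.188, 0.025, 0.032, 0.261, 0.115, 0.090, 0.005, 0.072, 0.369; M̄R̄ = 1.7750 / 13 = 0.1365
UCL = X̄ + 3·M̄R̄/d₂ = 110.1110 + 3 × 0.1365 / 1.128 = 110.4741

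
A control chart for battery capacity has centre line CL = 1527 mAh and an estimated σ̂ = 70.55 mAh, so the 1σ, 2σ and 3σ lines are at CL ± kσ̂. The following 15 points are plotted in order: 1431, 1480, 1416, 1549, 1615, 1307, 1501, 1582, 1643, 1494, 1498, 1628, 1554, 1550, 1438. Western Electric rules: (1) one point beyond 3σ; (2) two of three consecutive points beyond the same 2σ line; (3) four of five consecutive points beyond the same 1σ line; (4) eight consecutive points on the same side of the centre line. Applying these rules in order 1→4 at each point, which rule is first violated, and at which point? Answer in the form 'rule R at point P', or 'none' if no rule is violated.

Zone of each point (C = within 1σ̂, B = 1σ̂–2σ̂, A = 2σ̂–3σ̂, * = beyond 3σ̂; sign = side of CL): 1:-B, 2:-C, 3:-B, 4:+C, 5:+B, 6:-*, 7:-C, 8:+C, 9:+B, 10:-C, 11:-C, 12:+B, 13:+C, 14:+C, 15:-B
Rule 1 (one point beyond the 3σ limits) is satisfied at point 6.

rule 1 at point 6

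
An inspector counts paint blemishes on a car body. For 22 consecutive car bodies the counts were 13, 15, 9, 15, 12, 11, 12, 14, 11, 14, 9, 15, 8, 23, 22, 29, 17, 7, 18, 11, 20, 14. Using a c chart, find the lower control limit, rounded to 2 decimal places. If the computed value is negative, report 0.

c̄ = (13 + 15 + 9 + 15 + 12 + 11 + 12 + 14 + 11 + 14 + 9 + 15 + 8 + 23 + 22 + 29 + 17 + 7 + 18 + 11 + 20 + 14) / 22 = 319 / 22 = 14.5000
LCL = c̄ − 3√c̄ = 14.5000 − 3 × 3.8079 = 3.0763

3.08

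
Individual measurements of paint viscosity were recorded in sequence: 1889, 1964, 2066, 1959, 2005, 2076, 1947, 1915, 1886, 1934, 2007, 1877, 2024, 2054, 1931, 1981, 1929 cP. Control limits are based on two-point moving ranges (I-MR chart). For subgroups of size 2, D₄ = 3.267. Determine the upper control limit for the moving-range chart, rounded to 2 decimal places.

254.01

Moving ranges: 75, 102, 107, 46, 71, 129, 32, 29, 48, 73, 130, 147, 30, 123, 50, 52; M̄R̄ = 1244.0000 / 16 = 77.7500
UCL_MR = D₄·M̄R̄ = 3.267 × 77.7500 = 254.0092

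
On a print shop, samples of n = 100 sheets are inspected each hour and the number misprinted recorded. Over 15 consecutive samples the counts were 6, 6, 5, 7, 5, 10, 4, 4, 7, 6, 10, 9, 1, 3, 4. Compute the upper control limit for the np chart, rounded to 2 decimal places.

12.81

p̄ = Σdᵢ / (k·n) = 87 / (15 × 100) = 0.05800
UCL = np̄ + 3·√(np̄(1−p̄)) = 5.8000 + 3 × √(5.8000×0.94200) = 5.8000 + 3 × 2.3374 = 12.8123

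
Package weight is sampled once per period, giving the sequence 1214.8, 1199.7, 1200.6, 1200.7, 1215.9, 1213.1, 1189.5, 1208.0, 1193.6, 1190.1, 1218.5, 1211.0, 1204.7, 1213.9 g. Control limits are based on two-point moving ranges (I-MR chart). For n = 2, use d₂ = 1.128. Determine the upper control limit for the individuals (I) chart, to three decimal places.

X̄ = (1214.8 + 1199.7 + 1200.6 + 1200.7 + 1215.9 + 1213.1 + 1189.5 + 1208.0 + 1193.6 + 1190.1 + 1218.5 + 1211.0 + 1204.7 + 1213.9) / 14 = 1205.2929
Moving ranges: 15.1, 0.9, 0.1, 15.2, 2.8, 23.6, 18.5, 14.4, 3.5, 28.4, 7.5, 6.3, 9.2; M̄R̄ = 145.5000 / 13 = 11.1923
UCL = X̄ + 3·M̄R̄/d₂ = 1205.2929 + 3 × 11.1923 / 1.128 = 1235.0596

1235.060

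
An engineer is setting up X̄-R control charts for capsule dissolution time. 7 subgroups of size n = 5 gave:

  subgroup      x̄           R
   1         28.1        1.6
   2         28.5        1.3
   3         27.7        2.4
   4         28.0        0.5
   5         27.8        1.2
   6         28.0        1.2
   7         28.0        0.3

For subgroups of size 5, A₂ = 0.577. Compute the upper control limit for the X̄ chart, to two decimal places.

28.71

X̄̄ = (28.1 + 28.5 + 27.7 + 28.0 + 27.8 + 28.0 + 28.0) / 7 = 196.1000 / 7 = 28.0143
R̄ = (1.6 + 1.3 + 2.4 + 0.5 + 1.2 + 1.2 + 0.3) / 7 = 8.5000 / 7 = 1.2143
UCL = X̄̄ + A₂·R̄ = 28.0143 + 0.577 × 1.2143 = 28.7149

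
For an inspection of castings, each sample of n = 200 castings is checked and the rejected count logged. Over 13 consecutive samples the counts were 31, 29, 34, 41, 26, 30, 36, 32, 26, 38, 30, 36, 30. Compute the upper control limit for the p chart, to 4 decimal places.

p̄ = Σdᵢ / (k·n) = 419 / (13 × 200) = 0.16115
UCL = p̄ + 3·√(p̄(1−p̄)/n) = 0.16115 + 3 × √(0.16115×0.83885/200) = 0.16115 + 3 × 0.02600 = 0.23915

0.2391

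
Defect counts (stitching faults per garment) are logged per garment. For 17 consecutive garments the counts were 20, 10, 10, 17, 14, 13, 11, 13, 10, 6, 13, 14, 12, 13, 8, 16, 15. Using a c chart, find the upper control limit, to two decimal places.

c̄ = (20 + 10 + 10 + 17 + 14 + 13 + 11 + 13 + 10 + 6 + 13 + 14 + 12 + 13 + 8 + 16 + 15) / 17 = 215 / 17 = 12.6471
UCL = c̄ + 3√c̄ = 12.6471 + 3 × √12.6471 = 12.6471 + 3 × 3.5563 = 23.3159

23.32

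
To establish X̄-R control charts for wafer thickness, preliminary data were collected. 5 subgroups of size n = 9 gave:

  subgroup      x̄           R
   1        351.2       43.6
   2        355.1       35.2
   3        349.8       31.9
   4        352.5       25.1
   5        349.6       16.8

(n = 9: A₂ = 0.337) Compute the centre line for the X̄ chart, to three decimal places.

X̄̄ = (351.2 + 355.1 + 349.8 + 352.5 + 349.6) / 5 = 1758.2000 / 5 = 351.6400
CL = X̄̄ = 351.6400

351.640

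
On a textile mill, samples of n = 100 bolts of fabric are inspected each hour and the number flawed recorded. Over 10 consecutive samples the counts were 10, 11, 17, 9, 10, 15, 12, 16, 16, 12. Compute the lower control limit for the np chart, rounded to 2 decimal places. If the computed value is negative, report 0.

p̄ = Σdᵢ / (k·n) = 128 / (10 × 100) = 0.12800
LCL = np̄ − 3·√(np̄(1−p̄)) = 12.8000 − 3 × 3.3409 = 2.7773

2.78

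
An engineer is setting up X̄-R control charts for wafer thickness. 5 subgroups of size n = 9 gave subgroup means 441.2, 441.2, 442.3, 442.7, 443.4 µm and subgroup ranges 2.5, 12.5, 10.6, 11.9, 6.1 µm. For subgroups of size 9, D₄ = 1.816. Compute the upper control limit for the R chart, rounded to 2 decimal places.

15.84

R̄ = (2.5 + 12.5 + 10.6 + 11.9 + 6.1) / 5 = 43.6000 / 5 = 8.7200
UCL_R = D₄·R̄ = 1.816 × 8.7200 = 15.8355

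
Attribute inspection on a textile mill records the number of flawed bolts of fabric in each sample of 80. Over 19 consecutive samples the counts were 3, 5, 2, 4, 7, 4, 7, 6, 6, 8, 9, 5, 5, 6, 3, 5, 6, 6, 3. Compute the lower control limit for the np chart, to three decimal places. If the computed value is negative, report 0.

p̄ = Σdᵢ / (k·n) = 100 / (19 × 80) = 0.06579
LCL = np̄ − 3·√(np̄(1−p̄)) = 5.2632 − 3 × 2.2174 = -1.3891 → 0 (negative, so LCL = 0)

0.000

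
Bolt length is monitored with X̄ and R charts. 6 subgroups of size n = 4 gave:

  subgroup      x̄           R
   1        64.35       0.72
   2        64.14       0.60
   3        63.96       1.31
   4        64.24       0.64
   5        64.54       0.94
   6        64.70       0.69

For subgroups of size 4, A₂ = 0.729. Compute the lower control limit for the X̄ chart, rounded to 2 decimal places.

X̄̄ = (64.35 + 64.14 + 63.96 + 64.24 + 64.54 + 64.70) / 6 = 385.9300 / 6 = 64.3217
R̄ = (0.72 + 0.60 + 1.31 + 0.64 + 0.94 + 0.69) / 6 = 4.9000 / 6 = 0.8167
LCL = X̄̄ − A₂·R̄ = 64.3217 − 0.729 × 0.8167 = 63.7263

63.73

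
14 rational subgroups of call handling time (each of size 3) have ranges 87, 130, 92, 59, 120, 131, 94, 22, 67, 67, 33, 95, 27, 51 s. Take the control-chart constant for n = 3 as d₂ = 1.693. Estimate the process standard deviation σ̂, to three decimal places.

45.355

R̄ = (87 + 130 + 92 + 59 + 120 + 131 + 94 + 22 + 67 + 67 + 33 + 95 + 27 + 51) / 14 = 76.7857
σ̂ = R̄ / d₂ = 76.7857 / 1.693 = 45.3548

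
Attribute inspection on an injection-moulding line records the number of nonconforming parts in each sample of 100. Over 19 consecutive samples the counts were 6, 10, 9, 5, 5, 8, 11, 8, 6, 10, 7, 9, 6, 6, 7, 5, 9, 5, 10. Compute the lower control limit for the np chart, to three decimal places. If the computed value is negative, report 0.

0.000

p̄ = Σdᵢ / (k·n) = 142 / (19 × 100) = 0.07474
LCL = np̄ − 3·√(np̄(1−p̄)) = 7.4737 − 3 × 2.6297 = -0.4153 → 0 (negative, so LCL = 0)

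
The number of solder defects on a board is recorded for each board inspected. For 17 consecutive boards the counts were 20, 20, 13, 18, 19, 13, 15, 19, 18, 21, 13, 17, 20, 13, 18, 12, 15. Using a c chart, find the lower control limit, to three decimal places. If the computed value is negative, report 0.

c̄ = (20 + 20 + 13 + 18 + 19 + 13 + 15 + 19 + 18 + 21 + 13 + 17 + 20 + 13 + 18 + 12 + 15) / 17 = 284 / 17 = 16.7059
LCL = c̄ − 3√c̄ = 16.7059 − 3 × 4.0873 = 4.4440

4.444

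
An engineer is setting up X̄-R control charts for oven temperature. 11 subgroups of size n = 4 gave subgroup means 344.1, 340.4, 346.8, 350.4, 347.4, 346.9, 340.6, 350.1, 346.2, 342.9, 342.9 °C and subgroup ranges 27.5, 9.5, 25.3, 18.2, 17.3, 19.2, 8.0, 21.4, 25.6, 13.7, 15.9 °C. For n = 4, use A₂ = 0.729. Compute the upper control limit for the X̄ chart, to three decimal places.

358.697

X̄̄ = (344.1 + 340.4 + 346.8 + 350.4 + 347.4 + 346.9 + 340.6 + 350.1 + 346.2 + 342.9 + 342.9) / 11 = 3798.7000 / 11 = 345.3364
R̄ = (27.5 + 9.5 + 25.3 + 18.2 + 17.3 + 19.2 + 8.0 + 21.4 + 25.6 + 13.7 + 15.9) / 11 = 201.6000 / 11 = 18.3273
UCL = X̄̄ + A₂·R̄ = 345.3364 + 0.729 × 18.3273 = 358.6969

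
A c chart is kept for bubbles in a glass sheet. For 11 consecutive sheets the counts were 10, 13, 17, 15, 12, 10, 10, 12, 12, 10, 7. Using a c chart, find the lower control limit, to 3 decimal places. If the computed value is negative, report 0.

1.403

c̄ = (10 + 13 + 17 + 15 + 12 + 10 + 10 + 12 + 12 + 10 + 7) / 11 = 128 / 11 = 11.6364
LCL = c̄ − 3√c̄ = 11.6364 − 3 × 3.4112 = 1.4027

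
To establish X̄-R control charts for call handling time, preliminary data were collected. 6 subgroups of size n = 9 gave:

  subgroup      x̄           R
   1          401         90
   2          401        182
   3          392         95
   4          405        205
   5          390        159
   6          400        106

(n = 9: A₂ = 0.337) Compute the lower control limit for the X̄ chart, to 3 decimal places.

X̄̄ = (401 + 401 + 392 + 405 + 390 + 400) / 6 = 2389.0000 / 6 = 398.1667
R̄ = (90 + 182 + 95 + 205 + 159 + 106) / 6 = 837.0000 / 6 = 139.5000
LCL = X̄̄ − A₂·R̄ = 398.1667 − 0.337 × 139.5000 = 351.1552

351.155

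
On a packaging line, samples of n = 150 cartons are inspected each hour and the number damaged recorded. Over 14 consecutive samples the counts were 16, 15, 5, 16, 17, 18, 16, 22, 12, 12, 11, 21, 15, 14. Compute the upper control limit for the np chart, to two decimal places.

26.02

p̄ = Σdᵢ / (k·n) = 210 / (14 × 150) = 0.10000
UCL = np̄ + 3·√(np̄(1−p̄)) = 15.0000 + 3 × √(15.0000×0.90000) = 15.0000 + 3 × 3.6742 = 26.0227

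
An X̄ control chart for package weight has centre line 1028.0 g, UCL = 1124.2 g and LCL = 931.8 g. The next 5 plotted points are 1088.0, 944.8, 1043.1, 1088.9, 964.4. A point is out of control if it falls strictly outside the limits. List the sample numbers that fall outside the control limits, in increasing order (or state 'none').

none

All 5 points lie within [931.8, 1124.2].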